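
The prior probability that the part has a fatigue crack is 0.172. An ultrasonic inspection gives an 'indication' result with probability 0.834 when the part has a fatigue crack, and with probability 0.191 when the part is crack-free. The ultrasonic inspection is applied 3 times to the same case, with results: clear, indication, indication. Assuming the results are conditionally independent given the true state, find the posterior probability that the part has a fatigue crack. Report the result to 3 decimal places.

Posterior P(H) ≈ 0.448

With H the event that the part has a fatigue crack, the joint likelihood of the observed sequence is P(data|H) = 0.166·0.834·0.834 = 0.11546 and P(data|¬H) = 0.809·0.191·0.191 = 0.029513.
Bayes: P(H|data) = 0.172·0.11546 / (0.172·0.11546 + 0.828·0.029513) = 0.019860/0.044296 = 0.4483.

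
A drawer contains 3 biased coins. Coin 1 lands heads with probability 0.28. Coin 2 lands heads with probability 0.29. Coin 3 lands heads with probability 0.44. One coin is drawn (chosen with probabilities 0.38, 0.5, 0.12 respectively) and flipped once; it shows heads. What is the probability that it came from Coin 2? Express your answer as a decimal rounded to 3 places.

Posterior probability ≈ 0.477

Tabulate prior·likelihood by source: [1] prior 0.38, lik 0.28, product 0.1064; [2] prior 0.5, lik 0.29, product 0.1450; [3] prior 0.12, lik 0.44, product 0.05280.
Normalizing constant = 0.30420; the posterior for Coin 2 is its product over the sum, 0.1450/0.30420 = 0.477.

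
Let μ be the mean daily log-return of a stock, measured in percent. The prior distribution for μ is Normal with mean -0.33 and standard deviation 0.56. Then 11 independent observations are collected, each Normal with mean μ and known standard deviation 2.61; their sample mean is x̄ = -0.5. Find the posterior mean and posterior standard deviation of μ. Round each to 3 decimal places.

Posterior mean ≈ -0.387; posterior SD ≈ 0.456

Prior precision 1/τ₀² = 1/0.56² = 3.18878; data precision n/σ² = 11/2.61² = 1.61477.
Posterior precision = 3.18878 + 1.61477 = 4.80355, giving posterior SD = 1/√4.80355 = 0.456.
Posterior mean = (3.18878·-0.33 + 1.61477·-0.5) / 4.80355 = -0.387.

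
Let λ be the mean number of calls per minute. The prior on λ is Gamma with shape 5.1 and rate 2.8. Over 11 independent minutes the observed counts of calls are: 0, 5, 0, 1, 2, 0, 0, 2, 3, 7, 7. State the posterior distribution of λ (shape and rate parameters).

Posterior: Gamma(shape=32.1, rate=13.8)

Total count ∑xᵢ = 27 over n = 11 minutes.
Gamma is conjugate to the Poisson likelihood: posterior is Gamma(shape = 5.1+27 = 32.1, rate = 2.8+11 = 13.8).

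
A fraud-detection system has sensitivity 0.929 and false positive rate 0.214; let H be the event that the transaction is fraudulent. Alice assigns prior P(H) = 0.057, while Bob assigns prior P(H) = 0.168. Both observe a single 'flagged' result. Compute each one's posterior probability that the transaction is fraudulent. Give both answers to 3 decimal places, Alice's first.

Alice: 0.208; Bob: 0.467

The likelihood ratio for a 'flagged' result is 0.929/0.214 = 4.3411.
Alice: prior odds 0.057/0.943 = 0.060445; posterior odds 0.26240; posterior probability 0.208.
Bob: prior odds 0.168/0.832 = 0.20192; posterior odds 0.87657; posterior probability 0.467.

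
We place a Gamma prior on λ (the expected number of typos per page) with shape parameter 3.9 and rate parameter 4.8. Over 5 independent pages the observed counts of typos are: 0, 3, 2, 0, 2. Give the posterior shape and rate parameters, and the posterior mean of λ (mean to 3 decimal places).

Total count ∑xᵢ = 7 over n = 5 pages.
Gamma is conjugate to the Poisson likelihood: posterior is Gamma(shape = 3.9+7 = 10.9, rate = 4.8+5 = 9.8).
E[λ | data] = 10.9/9.8 = 1.112.

Posterior: Gamma(shape=10.9, rate=9.8); mean ≈ 1.112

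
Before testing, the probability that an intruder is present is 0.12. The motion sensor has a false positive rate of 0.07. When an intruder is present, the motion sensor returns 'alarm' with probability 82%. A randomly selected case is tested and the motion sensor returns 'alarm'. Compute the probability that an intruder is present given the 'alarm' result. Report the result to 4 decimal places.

Let H be the event that an intruder is present. P(H) = 0.12, so P(¬H) = 0.88. With E the 'alarm' result, P(E|H) = 0.82 and P(E|¬H) = 0.07.
P(E) = 0.82·0.12 + 0.07·0.88 = 0.098400 + 0.061600 = 0.16000.
By Bayes' theorem, P(H|E) = 0.098400 / 0.16000 = 0.6150.

P(H | E) ≈ 0.6150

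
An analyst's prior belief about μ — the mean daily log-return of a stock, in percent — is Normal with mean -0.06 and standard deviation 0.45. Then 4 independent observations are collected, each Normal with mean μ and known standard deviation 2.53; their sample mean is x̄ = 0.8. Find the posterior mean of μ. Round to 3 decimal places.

Posterior mean ≈ 0.037

With known σ, the Normal prior is conjugate. Weight on the data is w = (n/σ²)/(n/σ² + 1/τ₀²) = 0.624912/(0.624912+4.93827) = 0.11233.
Posterior mean = w·x̄ + (1−w)·μ₀ = 0.11233·0.8 + 0.88767·-0.06 = 0.037.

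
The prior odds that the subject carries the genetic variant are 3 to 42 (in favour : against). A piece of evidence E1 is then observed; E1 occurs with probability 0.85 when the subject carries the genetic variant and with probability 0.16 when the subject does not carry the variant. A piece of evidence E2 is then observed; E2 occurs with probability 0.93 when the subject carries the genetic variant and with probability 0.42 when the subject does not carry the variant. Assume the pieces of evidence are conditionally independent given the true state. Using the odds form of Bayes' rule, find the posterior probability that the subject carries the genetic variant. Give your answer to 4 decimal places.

Posterior probability ≈ 0.4566

Prior odds = 3/42 = 0.071429. In log-odds, ln(0.071429) = -2.6391.
Add log likelihood ratios: ln(5.3125) + ln(2.2143) = 2.4650.
Posterior log-odds = -0.17406, so posterior odds = exp(-0.17406) = 0.84024. Converting, P(H|E) = 0.84024/1.8402 = 0.4566.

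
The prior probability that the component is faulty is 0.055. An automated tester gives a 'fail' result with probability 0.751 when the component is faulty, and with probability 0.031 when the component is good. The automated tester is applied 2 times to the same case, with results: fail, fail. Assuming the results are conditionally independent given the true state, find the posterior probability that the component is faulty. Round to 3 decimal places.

With H the event that the component is faulty, the joint likelihood of the observed sequence is P(data|H) = 0.751·0.751 = 0.56400 and P(data|¬H) = 0.031·0.031 = 0.00096100.
Bayes: P(H|data) = 0.055·0.56400 / (0.055·0.56400 + 0.945·0.00096100) = 0.031020/0.031928 = 0.9716.

Posterior P(H) ≈ 0.972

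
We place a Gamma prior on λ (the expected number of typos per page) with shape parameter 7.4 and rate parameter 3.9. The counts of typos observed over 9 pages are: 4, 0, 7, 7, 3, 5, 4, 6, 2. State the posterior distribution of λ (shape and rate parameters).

The Poisson likelihood adds the total count to the shape and the number of exposure periods to the rate. Here ∑xᵢ = 38 and n = 9, so shape 7.4→45.4 and rate 3.9→12.9.

Posterior: Gamma(shape=45.4, rate=12.9)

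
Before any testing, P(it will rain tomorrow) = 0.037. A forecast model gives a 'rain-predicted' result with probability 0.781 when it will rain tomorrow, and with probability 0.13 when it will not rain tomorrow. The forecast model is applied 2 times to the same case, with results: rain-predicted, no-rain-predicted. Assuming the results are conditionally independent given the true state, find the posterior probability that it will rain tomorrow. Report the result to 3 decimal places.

Posterior P(H) ≈ 0.055

With H the event that it will rain tomorrow, the joint likelihood of the observed sequence is P(data|H) = 0.781·0.219 = 0.17104 and P(data|¬H) = 0.13·0.87 = 0.11310.
Bayes: P(H|data) = 0.037·0.17104 / (0.037·0.17104 + 0.963·0.11310) = 0.0063284/0.11524 = 0.0549.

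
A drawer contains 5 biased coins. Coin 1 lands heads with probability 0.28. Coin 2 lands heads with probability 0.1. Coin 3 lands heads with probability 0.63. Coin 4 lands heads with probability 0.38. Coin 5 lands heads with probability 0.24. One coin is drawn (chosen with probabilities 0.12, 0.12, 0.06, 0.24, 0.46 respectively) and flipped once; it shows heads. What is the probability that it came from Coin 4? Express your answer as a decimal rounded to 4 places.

Tabulate prior·likelihood by source: [1] prior 0.12, lik 0.28, product 0.03360; [2] prior 0.12, lik 0.1, product 0.01200; [3] prior 0.06, lik 0.63, product 0.03780; [4] prior 0.24, lik 0.38, product 0.09120; [5] prior 0.46, lik 0.24, product 0.1104.
Normalizing constant = 0.28500; the posterior for Coin 4 is its product over the sum, 0.09120/0.28500 = 0.3200.

Posterior probability ≈ 0.3200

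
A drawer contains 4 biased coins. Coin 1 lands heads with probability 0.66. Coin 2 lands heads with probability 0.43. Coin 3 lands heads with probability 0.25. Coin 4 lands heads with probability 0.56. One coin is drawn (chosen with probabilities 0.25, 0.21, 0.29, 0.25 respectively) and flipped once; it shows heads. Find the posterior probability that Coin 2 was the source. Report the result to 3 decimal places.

Posterior probability ≈ 0.193

P(heads|C1) = 0.66; P(heads|C2) = 0.43; P(heads|C3) = 0.25; P(heads|C4) = 0.56.
Prior × likelihood for each source: 0.25·0.66=0.1650, 0.21·0.43=0.09030, 0.29·0.25=0.07250, 0.25·0.56=0.1400. Summing gives P(heads) = 0.46780.
P(Coin 2 | heads) = 0.09030 / 0.46780 = 0.193.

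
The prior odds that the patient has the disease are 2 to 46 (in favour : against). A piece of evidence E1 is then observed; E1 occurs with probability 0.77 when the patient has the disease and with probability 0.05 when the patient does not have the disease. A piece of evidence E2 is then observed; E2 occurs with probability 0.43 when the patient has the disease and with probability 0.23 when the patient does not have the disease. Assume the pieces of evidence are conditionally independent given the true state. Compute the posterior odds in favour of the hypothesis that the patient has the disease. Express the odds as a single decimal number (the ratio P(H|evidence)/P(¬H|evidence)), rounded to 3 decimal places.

Posterior odds ≈ 1.252

Prior odds = 2/46 = 0.043478. In log-odds, ln(0.043478) = -3.1355.
Add log likelihood ratios: ln(15.400) + ln(1.8696) = 3.3601.
Posterior log-odds = 0.22458, so posterior odds = exp(0.22458) = 1.2518.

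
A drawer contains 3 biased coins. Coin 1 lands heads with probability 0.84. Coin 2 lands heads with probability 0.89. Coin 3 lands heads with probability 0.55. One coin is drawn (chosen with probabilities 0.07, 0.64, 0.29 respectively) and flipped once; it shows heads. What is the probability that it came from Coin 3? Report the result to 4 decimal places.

Tabulate prior·likelihood by source: [1] prior 0.07, lik 0.84, product 0.05880; [2] prior 0.64, lik 0.89, product 0.5696; [3] prior 0.29, lik 0.55, product 0.1595.
Normalizing constant = 0.78790; the posterior for Coin 3 is its product over the sum, 0.1595/0.78790 = 0.2024.

Posterior probability ≈ 0.2024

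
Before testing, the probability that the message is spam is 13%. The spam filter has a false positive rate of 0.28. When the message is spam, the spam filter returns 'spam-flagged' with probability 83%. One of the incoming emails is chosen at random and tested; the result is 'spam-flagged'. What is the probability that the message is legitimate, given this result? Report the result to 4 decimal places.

P(¬H | E) ≈ 0.6930

Write H for 'the message is spam'. Prior odds H:¬H = 0.13/0.87 = 0.14943. For the 'spam-flagged' outcome, the likelihood ratio is 0.83/0.28 = 2.9643.
Posterior odds = 0.14943 × 2.9643 = 0.44294, so P(H|E) = 0.44294/(1+0.44294) = 0.3070. Then P(¬H|E) = 1 − 0.3070 = 0.6930.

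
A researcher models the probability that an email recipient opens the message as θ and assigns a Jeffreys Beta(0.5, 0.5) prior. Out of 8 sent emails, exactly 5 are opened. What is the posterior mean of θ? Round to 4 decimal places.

Observing 5 successes and 3 failures updates Beta(0.5, 0.5) by adding the success and failure counts to the two shape parameters: α = 0.5+5 = 5.5, β = 0.5+3 = 3.5.
Posterior mean = α/(α+β) = 5.5/9 = 0.6111.

Posterior mean ≈ 0.6111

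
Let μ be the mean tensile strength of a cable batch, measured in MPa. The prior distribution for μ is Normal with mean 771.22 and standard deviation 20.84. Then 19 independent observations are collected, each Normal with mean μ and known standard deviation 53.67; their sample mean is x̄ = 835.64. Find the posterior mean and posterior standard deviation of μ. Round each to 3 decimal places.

Posterior mean ≈ 818.971; posterior SD ≈ 10.601

With known σ, the Normal prior is conjugate. Weight on the data is w = (n/σ²)/(n/σ² + 1/τ₀²) = 0.00659615/(0.00659615+0.00230253) = 0.74125.
Posterior mean = w·x̄ + (1−w)·μ₀ = 0.74125·835.64 + 0.25875·771.22 = 818.971. Posterior variance = 1/(0.00659615+0.00230253) = 112.376, so SD = 10.601.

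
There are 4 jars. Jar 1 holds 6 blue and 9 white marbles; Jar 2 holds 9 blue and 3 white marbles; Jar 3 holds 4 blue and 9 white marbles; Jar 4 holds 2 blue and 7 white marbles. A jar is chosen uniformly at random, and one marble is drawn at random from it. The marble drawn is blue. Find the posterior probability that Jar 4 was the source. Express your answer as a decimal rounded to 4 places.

Posterior probability ≈ 0.1323

P(blue|Jar 1) = 0.4; P(blue|Jar 2) = 0.75; P(blue|Jar 3) = 0.3077; P(blue|Jar 4) = 0.2222.
Prior × likelihood for each source: 0.25·0.4=0.1000, 0.25·0.75=0.1875, 0.25·0.3077=0.07692, 0.25·0.2222=0.05556. Summing gives P(blue) = 0.41998.
P(Jar 4 | blue) = 0.05556 / 0.41998 = 0.1323.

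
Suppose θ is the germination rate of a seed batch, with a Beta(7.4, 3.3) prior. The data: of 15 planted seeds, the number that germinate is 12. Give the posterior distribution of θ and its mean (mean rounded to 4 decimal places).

Posterior: Beta(19.4, 6.3); mean ≈ 0.7549

Observing 12 successes and 3 failures updates Beta(7.4, 3.3) by adding the success and failure counts to the two shape parameters: α = 7.4+12 = 19.4, β = 3.3+3 = 6.3.
Posterior mean = α/(α+β) = 19.4/25.7 = 0.7549.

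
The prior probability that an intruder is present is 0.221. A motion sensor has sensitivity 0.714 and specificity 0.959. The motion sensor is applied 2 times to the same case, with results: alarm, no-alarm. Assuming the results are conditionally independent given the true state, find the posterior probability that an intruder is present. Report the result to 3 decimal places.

Let H be the event that an intruder is present; start with P(H) = 0.221. P('alarm'|H) = 0.714, P('alarm'|¬H) = 0.041.
Update on result 1 ('alarm'): P(H) ← 0.714·0.2210 / (0.714·0.2210 + 0.041·0.7790) = 0.15779/0.18973 = 0.8317.
Update on result 2 ('no-alarm'): P(H) ← 0.286·0.8317 / (0.286·0.8317 + 0.959·0.1683) = 0.23786/0.39929 = 0.5957.

Posterior P(H) ≈ 0.596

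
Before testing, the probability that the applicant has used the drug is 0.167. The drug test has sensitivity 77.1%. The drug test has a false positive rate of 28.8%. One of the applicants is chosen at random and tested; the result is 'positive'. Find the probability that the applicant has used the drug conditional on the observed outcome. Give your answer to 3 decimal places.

Let H be the event that the applicant has used the drug. P(H) = 0.167, so P(¬H) = 0.833. With E the 'positive' result, P(E|H) = 0.771 and P(E|¬H) = 0.288.
P(E) = 0.771·0.167 + 0.288·0.833 = 0.12876 + 0.23990 = 0.36866.
By Bayes' theorem, P(H|E) = 0.12876 / 0.36866 = 0.349.

P(H | E) ≈ 0.349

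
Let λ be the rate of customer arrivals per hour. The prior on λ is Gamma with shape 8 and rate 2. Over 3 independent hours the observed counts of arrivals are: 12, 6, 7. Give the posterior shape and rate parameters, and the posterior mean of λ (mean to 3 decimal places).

Total count ∑xᵢ = 25 over n = 3 hours.
Gamma is conjugate to the Poisson likelihood: posterior is Gamma(shape = 8+25 = 33, rate = 2+3 = 5).
Posterior mean = shape/rate = 33/5 = 6.600.

Posterior: Gamma(shape=33, rate=5); mean ≈ 6.600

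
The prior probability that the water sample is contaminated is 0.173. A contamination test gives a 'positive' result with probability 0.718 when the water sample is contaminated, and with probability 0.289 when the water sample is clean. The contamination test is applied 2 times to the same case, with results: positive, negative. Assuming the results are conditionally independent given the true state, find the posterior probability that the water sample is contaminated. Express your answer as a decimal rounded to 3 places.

Posterior P(H) ≈ 0.171

With H the event that the water sample is contaminated, the joint likelihood of the observed sequence is P(data|H) = 0.718·0.282 = 0.20248 and P(data|¬H) = 0.289·0.711 = 0.20548.
Bayes: P(H|data) = 0.173·0.20248 / (0.173·0.20248 + 0.827·0.20548) = 0.035028/0.20496 = 0.1709.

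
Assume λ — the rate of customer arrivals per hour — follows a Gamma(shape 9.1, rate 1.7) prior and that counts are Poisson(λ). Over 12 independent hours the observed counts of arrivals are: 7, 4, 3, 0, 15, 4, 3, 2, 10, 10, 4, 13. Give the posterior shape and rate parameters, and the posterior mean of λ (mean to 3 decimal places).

Posterior: Gamma(shape=84.1, rate=13.7); mean ≈ 6.139

The Poisson likelihood adds the total count to the shape and the number of exposure periods to the rate. Here ∑xᵢ = 75 and n = 12, so shape 9.1→84.1 and rate 1.7→13.7.
E[λ | data] = 84.1/13.7 = 6.139.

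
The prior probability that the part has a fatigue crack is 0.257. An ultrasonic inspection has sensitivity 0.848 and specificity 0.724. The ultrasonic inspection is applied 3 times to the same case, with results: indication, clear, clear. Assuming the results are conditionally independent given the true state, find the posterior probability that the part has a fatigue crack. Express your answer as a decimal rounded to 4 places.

With H the event that the part has a fatigue crack, the joint likelihood of the observed sequence is P(data|H) = 0.848·0.152·0.152 = 0.019592 and P(data|¬H) = 0.276·0.724·0.724 = 0.14467.
Bayes: P(H|data) = 0.257·0.019592 / (0.257·0.019592 + 0.743·0.14467) = 0.0050352/0.11253 = 0.0447.

Posterior P(H) ≈ 0.0447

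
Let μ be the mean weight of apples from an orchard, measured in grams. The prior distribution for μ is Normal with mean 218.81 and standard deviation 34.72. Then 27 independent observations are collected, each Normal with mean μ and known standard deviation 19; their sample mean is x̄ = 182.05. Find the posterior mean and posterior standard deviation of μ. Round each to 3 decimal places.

Posterior mean ≈ 182.453; posterior SD ≈ 3.636

Prior precision 1/τ₀² = 1/34.72² = 0.00082955; data precision n/σ² = 27/19² = 0.0747922.
Posterior precision = 0.00082955 + 0.0747922 = 0.0756218, giving posterior SD = 1/√0.0756218 = 3.636.
Posterior mean = (0.00082955·218.81 + 0.0747922·182.05) / 0.0756218 = 182.453.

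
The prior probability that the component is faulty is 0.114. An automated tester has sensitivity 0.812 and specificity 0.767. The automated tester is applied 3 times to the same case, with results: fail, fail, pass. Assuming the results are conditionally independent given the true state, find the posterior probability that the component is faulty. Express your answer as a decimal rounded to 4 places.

Posterior P(H) ≈ 0.2770

With H the event that the component is faulty, the joint likelihood of the observed sequence is P(data|H) = 0.812·0.812·0.188 = 0.12396 and P(data|¬H) = 0.233·0.233·0.767 = 0.041640.
Bayes: P(H|data) = 0.114·0.12396 / (0.114·0.12396 + 0.886·0.041640) = 0.014131/0.051024 = 0.2770.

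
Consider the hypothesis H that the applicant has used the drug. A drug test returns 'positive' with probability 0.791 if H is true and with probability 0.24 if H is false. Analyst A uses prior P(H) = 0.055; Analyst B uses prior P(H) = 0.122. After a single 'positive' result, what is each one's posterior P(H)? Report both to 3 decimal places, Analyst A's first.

The likelihood ratio for a 'positive' result is 0.791/0.24 = 3.2958.
Analyst A: prior odds 0.055/0.945 = 0.058201; posterior odds 0.19182; posterior probability 0.161.
Analyst B: prior odds 0.122/0.878 = 0.13895; posterior odds 0.45796; posterior probability 0.314.

Analyst A: 0.161; Analyst B: 0.314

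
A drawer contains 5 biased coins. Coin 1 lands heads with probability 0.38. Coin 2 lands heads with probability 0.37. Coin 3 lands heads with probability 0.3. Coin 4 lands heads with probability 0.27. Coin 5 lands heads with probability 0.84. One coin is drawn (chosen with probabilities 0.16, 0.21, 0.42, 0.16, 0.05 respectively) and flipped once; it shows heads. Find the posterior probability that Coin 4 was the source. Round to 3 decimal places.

P(heads|C1) = 0.38; P(heads|C2) = 0.37; P(heads|C3) = 0.3; P(heads|C4) = 0.27; P(heads|C5) = 0.84.
Prior × likelihood for each source: 0.16·0.38=0.06080, 0.21·0.37=0.07770, 0.42·0.3=0.1260, 0.16·0.27=0.04320, 0.05·0.84=0.04200. Summing gives P(heads) = 0.34970.
P(Coin 4 | heads) = 0.04320 / 0.34970 = 0.124.

Posterior probability ≈ 0.124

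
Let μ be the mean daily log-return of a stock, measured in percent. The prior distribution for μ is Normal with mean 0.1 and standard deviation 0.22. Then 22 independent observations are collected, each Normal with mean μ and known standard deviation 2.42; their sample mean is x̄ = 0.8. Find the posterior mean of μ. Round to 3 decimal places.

Prior precision 1/τ₀² = 1/0.22² = 20.6612; data precision n/σ² = 22/2.42² = 3.75657.
Posterior precision = 20.6612 + 3.75657 = 24.4177.
Posterior mean = (20.6612·0.1 + 3.75657·0.8) / 24.4177 = 0.208.

Posterior mean ≈ 0.208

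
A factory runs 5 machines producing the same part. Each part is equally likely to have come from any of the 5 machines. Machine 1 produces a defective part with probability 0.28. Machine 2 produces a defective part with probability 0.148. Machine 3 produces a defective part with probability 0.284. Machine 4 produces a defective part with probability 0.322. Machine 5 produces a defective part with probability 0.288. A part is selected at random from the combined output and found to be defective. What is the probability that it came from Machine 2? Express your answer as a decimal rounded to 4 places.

P(defective|M1) = 0.28; P(defective|M2) = 0.148; P(defective|M3) = 0.284; P(defective|M4) = 0.322; P(defective|M5) = 0.288.
Prior × likelihood for each source: 0.2·0.28=0.05600, 0.2·0.148=0.02960, 0.2·0.284=0.05680, 0.2·0.322=0.06440, 0.2·0.288=0.05760. Summing gives P(defective) = 0.26440.
P(Machine 2 | defective) = 0.02960 / 0.26440 = 0.1120.

Posterior probability ≈ 0.1120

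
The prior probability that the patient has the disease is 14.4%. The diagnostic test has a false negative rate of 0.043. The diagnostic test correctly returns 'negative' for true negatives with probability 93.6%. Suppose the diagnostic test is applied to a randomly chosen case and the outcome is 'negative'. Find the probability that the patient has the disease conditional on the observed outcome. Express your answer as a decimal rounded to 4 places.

P(H | E) ≈ 0.0077

Let H be the event that the patient has the disease. P(H) = 0.144, so P(¬H) = 0.856. With E the 'negative' result, P(E|H) = 0.043 and P(E|¬H) = 0.936.
P(E) = 0.043·0.144 + 0.936·0.856 = 0.0061920 + 0.80122 = 0.80741.
By Bayes' theorem, P(H|E) = 0.0061920 / 0.80741 = 0.0077.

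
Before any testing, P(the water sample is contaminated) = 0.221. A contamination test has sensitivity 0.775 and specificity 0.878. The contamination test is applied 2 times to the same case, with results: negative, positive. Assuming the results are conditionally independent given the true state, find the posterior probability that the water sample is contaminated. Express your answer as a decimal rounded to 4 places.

With H the event that the water sample is contaminated, the joint likelihood of the observed sequence is P(data|H) = 0.225·0.775 = 0.17438 and P(data|¬H) = 0.878·0.122 = 0.10712.
Bayes: P(H|data) = 0.221·0.17438 / (0.221·0.17438 + 0.779·0.10712) = 0.038537/0.12198 = 0.3159.

Posterior P(H) ≈ 0.3159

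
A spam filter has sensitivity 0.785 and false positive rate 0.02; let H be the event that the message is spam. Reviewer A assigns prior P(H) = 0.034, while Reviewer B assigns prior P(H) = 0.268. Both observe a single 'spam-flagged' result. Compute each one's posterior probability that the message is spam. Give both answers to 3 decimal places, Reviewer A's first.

Reviewer A: 0.580; Reviewer B: 0.935

The likelihood ratio for a 'spam-flagged' result is 0.785/0.02 = 39.250.
Reviewer A: prior odds 0.034/0.966 = 0.035197; posterior odds 1.3815; posterior probability 0.580.
Reviewer B: prior odds 0.268/0.732 = 0.36612; posterior odds 14.370; posterior probability 0.935.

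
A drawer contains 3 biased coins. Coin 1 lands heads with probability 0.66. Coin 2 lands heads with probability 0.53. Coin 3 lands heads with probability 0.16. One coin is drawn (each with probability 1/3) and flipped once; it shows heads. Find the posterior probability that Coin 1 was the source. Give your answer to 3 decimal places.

Posterior probability ≈ 0.489

Tabulate prior·likelihood by source: [1] prior 0.333333, lik 0.66, product 0.2200; [2] prior 0.333333, lik 0.53, product 0.1767; [3] prior 0.333333, lik 0.16, product 0.05333.
Normalizing constant = 0.45000; the posterior for Coin 1 is its product over the sum, 0.2200/0.45000 = 0.489.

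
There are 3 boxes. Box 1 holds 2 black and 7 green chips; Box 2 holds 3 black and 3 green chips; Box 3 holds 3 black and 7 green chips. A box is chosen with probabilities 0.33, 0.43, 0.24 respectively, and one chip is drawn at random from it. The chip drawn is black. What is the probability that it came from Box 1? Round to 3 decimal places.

Tabulate prior·likelihood by source: [1] prior 0.33, lik 0.2222, product 0.07333; [2] prior 0.43, lik 0.5, product 0.2150; [3] prior 0.24, lik 0.3, product 0.07200.
Normalizing constant = 0.36033; the posterior for Box 1 is its product over the sum, 0.07333/0.36033 = 0.204.

Posterior probability ≈ 0.204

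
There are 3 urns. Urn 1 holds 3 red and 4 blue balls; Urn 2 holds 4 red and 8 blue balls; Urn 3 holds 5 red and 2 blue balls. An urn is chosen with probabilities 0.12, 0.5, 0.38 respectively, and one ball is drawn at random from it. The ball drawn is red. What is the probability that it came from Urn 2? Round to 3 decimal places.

Tabulate prior·likelihood by source: [1] prior 0.12, lik 0.4286, product 0.05143; [2] prior 0.5, lik 0.3333, product 0.1667; [3] prior 0.38, lik 0.7143, product 0.2714.
Normalizing constant = 0.48952; the posterior for Urn 2 is its product over the sum, 0.1667/0.48952 = 0.340.

Posterior probability ≈ 0.340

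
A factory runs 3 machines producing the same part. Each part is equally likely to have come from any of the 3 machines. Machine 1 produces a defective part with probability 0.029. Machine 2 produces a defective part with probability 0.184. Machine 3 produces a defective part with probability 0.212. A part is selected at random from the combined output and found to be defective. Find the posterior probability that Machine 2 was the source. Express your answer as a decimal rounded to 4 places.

Posterior probability ≈ 0.4329

P(defective|M1) = 0.029; P(defective|M2) = 0.184; P(defective|M3) = 0.212.
Prior × likelihood for each source: 0.333333·0.029=0.009667, 0.333333·0.184=0.06133, 0.333333·0.212=0.07067. Summing gives P(defective) = 0.14167.
P(Machine 2 | defective) = 0.06133 / 0.14167 = 0.4329.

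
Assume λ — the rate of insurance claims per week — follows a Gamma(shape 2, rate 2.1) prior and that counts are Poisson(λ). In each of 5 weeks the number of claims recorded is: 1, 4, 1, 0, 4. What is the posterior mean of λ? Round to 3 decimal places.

Total count ∑xᵢ = 10 over n = 5 weeks.
Gamma is conjugate to the Poisson likelihood: posterior is Gamma(shape = 2+10 = 12, rate = 2.1+5 = 7.1).
E[λ | data] = 12/7.1 = 1.690.

Posterior mean ≈ 1.690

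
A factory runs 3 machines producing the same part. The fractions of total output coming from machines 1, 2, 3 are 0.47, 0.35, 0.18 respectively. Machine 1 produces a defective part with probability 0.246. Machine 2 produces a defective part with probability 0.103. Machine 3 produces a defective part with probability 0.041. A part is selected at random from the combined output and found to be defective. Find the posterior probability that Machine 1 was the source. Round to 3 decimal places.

P(defective|M1) = 0.246; P(defective|M2) = 0.103; P(defective|M3) = 0.041.
Prior × likelihood for each source: 0.47·0.246=0.1156, 0.35·0.103=0.03605, 0.18·0.041=0.007380. Summing gives P(defective) = 0.15905.
P(Machine 1 | defective) = 0.1156 / 0.15905 = 0.727.

Posterior probability ≈ 0.727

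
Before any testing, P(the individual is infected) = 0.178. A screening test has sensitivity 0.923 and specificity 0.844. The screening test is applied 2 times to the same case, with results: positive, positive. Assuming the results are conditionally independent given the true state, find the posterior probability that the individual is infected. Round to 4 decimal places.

Posterior P(H) ≈ 0.8835

With H the event that the individual is infected, the joint likelihood of the observed sequence is P(data|H) = 0.923·0.923 = 0.85193 and P(data|¬H) = 0.156·0.156 = 0.024336.
Bayes: P(H|data) = 0.178·0.85193 / (0.178·0.85193 + 0.822·0.024336) = 0.15164/0.17165 = 0.8835.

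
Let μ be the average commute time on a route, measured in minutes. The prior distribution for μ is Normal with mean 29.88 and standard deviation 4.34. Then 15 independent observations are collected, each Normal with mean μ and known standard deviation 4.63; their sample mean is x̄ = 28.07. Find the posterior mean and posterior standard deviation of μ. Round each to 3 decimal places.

Prior precision 1/τ₀² = 1/4.34² = 0.0530910; data precision n/σ² = 15/4.63² = 0.699728.
Posterior precision = 0.0530910 + 0.699728 = 0.752819, giving posterior SD = 1/√0.752819 = 1.153.
Posterior mean = (0.0530910·29.88 + 0.699728·28.07) / 0.752819 = 28.198.

Posterior mean ≈ 28.198; posterior SD ≈ 1.153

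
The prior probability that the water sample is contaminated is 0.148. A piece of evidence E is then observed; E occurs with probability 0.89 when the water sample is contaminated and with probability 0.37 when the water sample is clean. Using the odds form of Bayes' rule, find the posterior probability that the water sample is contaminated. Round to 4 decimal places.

Prior odds = 0.148/(1−0.148) = 0.17371.
Likelihood ratio for E = 0.89/0.37 = 2.4054.
Posterior odds = prior odds × LR = 0.41784.
Posterior probability = odds/(1+odds) = 0.41784/1.4178 = 0.2947.

Posterior probability ≈ 0.2947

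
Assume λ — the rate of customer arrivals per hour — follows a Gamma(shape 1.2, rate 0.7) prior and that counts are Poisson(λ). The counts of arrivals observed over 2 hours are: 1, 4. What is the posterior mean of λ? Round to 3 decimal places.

Posterior mean ≈ 2.296

Total count ∑xᵢ = 5 over n = 2 hours.
Gamma is conjugate to the Poisson likelihood: posterior is Gamma(shape = 1.2+5 = 6.2, rate = 0.7+2 = 2.7).
E[λ | data] = 6.2/2.7 = 2.296.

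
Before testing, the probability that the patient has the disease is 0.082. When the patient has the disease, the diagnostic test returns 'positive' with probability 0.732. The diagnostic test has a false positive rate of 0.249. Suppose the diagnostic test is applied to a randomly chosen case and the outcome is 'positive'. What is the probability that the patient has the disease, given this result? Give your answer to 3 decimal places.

Let H be the event that the patient has the disease. P(H) = 0.082, so P(¬H) = 0.918. With E the 'positive' result, P(E|H) = 0.732 and P(E|¬H) = 0.249.
P(E) = 0.732·0.082 + 0.249·0.918 = 0.060024 + 0.22858 = 0.28861.
By Bayes' theorem, P(H|E) = 0.060024 / 0.28861 = 0.208.

P(H | E) ≈ 0.208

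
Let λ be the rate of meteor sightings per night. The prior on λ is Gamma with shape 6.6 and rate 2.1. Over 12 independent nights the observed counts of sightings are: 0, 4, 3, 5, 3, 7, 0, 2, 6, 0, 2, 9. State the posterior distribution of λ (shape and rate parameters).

The Poisson likelihood adds the total count to the shape and the number of exposure periods to the rate. Here ∑xᵢ = 41 and n = 12, so shape 6.6→47.6 and rate 2.1→14.1.

Posterior: Gamma(shape=47.6, rate=14.1)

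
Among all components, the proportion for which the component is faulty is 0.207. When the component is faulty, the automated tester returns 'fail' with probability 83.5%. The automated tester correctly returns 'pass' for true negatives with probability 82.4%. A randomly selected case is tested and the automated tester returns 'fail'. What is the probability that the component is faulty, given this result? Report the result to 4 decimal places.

Write H for 'the component is faulty'. Prior odds H:¬H = 0.207/0.793 = 0.26103. For the 'fail' outcome, the likelihood ratio is 0.835/0.176 = 4.7443.
Posterior odds = 0.26103 × 4.7443 = 1.2384, so P(H|E) = 1.2384/(1+1.2384) = 0.5533.

P(H | E) ≈ 0.5533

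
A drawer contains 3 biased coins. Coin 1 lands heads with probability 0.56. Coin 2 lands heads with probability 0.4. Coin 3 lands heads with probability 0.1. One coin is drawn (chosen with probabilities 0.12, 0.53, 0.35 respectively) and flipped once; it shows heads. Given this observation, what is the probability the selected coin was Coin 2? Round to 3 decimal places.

Tabulate prior·likelihood by source: [1] prior 0.12, lik 0.56, product 0.06720; [2] prior 0.53, lik 0.4, product 0.2120; [3] prior 0.35, lik 0.1, product 0.03500.
Normalizing constant = 0.31420; the posterior for Coin 2 is its product over the sum, 0.2120/0.31420 = 0.675.

Posterior probability ≈ 0.675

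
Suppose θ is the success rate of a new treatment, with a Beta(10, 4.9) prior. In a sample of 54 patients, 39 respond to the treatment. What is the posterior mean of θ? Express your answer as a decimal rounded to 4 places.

Observing 39 successes and 15 failures updates Beta(10, 4.9) by adding the success and failure counts to the two shape parameters: α = 10+39 = 49, β = 4.9+15 = 19.9.
Posterior mean = α/(α+β) = 49/68.9 = 0.7112.

Posterior mean ≈ 0.7112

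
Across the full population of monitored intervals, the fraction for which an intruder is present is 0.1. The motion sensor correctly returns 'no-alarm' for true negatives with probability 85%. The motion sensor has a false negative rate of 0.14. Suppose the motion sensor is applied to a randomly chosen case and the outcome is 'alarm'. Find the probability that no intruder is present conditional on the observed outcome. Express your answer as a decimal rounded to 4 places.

Let H be the event that an intruder is present. P(H) = 0.1, so P(¬H) = 0.9. With E the 'alarm' result, P(E|H) = 0.86 and P(E|¬H) = 0.15.
P(E) = 0.86·0.1 + 0.15·0.9 = 0.086000 + 0.13500 = 0.22100.
By Bayes' theorem, P(H|E) = 0.086000 / 0.22100 = 0.3891. Hence P(¬H|E) = 1 − 0.3891 = 0.6109.

P(¬H | E) ≈ 0.6109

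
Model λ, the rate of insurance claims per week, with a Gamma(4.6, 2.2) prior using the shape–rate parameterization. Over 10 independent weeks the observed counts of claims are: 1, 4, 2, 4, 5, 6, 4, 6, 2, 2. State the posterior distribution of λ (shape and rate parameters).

Total count ∑xᵢ = 36 over n = 10 weeks.
Gamma is conjugate to the Poisson likelihood: posterior is Gamma(shape = 4.6+36 = 40.6, rate = 2.2+10 = 12.2).

Posterior: Gamma(shape=40.6, rate=12.2)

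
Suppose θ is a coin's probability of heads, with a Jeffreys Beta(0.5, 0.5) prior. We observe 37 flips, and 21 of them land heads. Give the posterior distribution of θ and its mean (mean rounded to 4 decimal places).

Posterior: Beta(21.5, 16.5); mean ≈ 0.5658

The binomial likelihood is conjugate to the Beta prior: with 21 successes and 16 failures, the posterior is Beta(0.5+21, 0.5+16) = Beta(21.5, 16.5).
E[θ | data] = 21.5/(21.5+16.5) = 0.5658.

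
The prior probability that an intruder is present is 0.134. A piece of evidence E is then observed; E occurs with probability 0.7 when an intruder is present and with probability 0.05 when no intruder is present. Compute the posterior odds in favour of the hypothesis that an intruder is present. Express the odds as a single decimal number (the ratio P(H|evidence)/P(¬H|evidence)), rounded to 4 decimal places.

Prior odds = 0.134/(1−0.134) = 0.15473. In log-odds, ln(0.15473) = -1.8660.
Add log likelihood ratio: ln(14.000) = 2.6391.
Posterior log-odds = 0.77301, so posterior odds = exp(0.77301) = 2.1663.

Posterior odds ≈ 2.1663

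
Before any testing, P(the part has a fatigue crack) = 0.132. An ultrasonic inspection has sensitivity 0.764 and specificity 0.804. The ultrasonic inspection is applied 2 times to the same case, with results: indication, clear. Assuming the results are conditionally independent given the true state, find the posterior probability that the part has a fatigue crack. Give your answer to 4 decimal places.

Posterior P(H) ≈ 0.1482

Let H be the event that the part has a fatigue crack; start with P(H) = 0.132. P('indication'|H) = 0.764, P('indication'|¬H) = 0.196.
Update on result 1 ('indication'): P(H) ← 0.764·0.1320 / (0.764·0.1320 + 0.196·0.8680) = 0.10085/0.27098 = 0.3722.
Update on result 2 ('clear'): P(H) ← 0.236·0.3722 / (0.236·0.3722 + 0.804·0.6278) = 0.087831/0.59261 = 0.1482.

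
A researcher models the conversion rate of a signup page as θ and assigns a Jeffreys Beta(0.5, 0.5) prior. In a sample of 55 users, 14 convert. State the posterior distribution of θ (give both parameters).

Posterior: Beta(14.5, 41.5)

The binomial likelihood is conjugate to the Beta prior: with 14 successes and 41 failures, the posterior is Beta(0.5+14, 0.5+41) = Beta(14.5, 41.5).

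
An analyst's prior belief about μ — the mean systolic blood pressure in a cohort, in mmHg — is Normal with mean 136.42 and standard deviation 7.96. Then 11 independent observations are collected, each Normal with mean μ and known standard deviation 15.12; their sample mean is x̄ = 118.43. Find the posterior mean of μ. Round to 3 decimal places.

Prior precision 1/τ₀² = 1/7.96² = 0.0157824; data precision n/σ² = 11/15.12² = 0.0481160.
Posterior precision = 0.0157824 + 0.0481160 = 0.0638984.
Posterior mean = (0.0157824·136.42 + 0.0481160·118.43) / 0.0638984 = 122.873.

Posterior mean ≈ 122.873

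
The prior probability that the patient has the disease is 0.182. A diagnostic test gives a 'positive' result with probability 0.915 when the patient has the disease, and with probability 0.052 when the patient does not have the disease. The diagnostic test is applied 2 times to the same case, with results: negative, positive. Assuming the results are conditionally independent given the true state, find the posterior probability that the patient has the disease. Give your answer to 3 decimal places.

Posterior P(H) ≈ 0.260

Let H be the event that the patient has the disease; start with P(H) = 0.182. P('positive'|H) = 0.915, P('positive'|¬H) = 0.052.
Update on result 1 ('negative'): P(H) ← 0.085·0.1820 / (0.085·0.1820 + 0.948·0.8180) = 0.015470/0.79093 = 0.0196.
Update on result 2 ('positive'): P(H) ← 0.915·0.0196 / (0.915·0.0196 + 0.052·0.9804) = 0.017897/0.068880 = 0.2598.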